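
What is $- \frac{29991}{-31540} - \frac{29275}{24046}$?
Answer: $- \frac{101084957}{379205420} \approx -0.26657$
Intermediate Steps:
$- \frac{29991}{-31540} - \frac{29275}{24046} = \left(-29991\right) \left(- \frac{1}{31540}\right) - \frac{29275}{24046} = \frac{29991}{31540} - \frac{29275}{24046} = - \frac{101084957}{379205420}$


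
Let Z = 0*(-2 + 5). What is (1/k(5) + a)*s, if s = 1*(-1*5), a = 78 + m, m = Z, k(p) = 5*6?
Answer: -2341/6 ≈ -390.17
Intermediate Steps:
k(p) = 30
Z = 0 (Z = 0*3 = 0)
m = 0
a = 78 (a = 78 + 0 = 78)
s = -5 (s = 1*(-5) = -5)
(1/k(5) + a)*s = (1/30 + 78)*(-5) = (2341/30)*(-5) = -2341/6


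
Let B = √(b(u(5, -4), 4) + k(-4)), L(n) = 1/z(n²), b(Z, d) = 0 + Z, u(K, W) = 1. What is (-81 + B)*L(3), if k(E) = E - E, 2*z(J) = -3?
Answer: 160/3 ≈ 53.333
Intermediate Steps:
z(J) = -3/2 (z(J) = (½)*(-3) = -3/2)
k(E) = 0
b(Z, d) = Z
L(n) = -⅔ (L(n) = 1/(-3/2) = -⅔)
B = 1 (B = √(1 + 0) = √1 = 1)
(-81 + B)*L(3) = (-81 + 1)*(-⅔) = -80*(-⅔) = 160/3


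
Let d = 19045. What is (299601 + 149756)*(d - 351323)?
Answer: -149311445246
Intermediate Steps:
(299601 + 149756)*(d - 351323) = (299601 + 149756)*(19045 - 351323) = 449357*(-332278) = -149311445246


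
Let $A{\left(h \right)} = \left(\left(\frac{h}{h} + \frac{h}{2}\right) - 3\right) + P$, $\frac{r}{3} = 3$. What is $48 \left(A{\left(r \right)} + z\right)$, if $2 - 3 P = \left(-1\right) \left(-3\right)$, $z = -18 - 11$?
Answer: $-1288$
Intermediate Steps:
$r = 9$ ($r = 3 \cdot 3 = 9$)
$z = -29$
$P = - \frac{1}{3}$ ($P = \frac{2}{3} - \frac{\left(-1\right) \left(-3\right)}{3} = \frac{2}{3} - 1 = - \frac{1}{3} \approx -0.33333$)
$A{\left(h \right)} = - \frac{7}{3} + \frac{h}{2}$ ($A{\left(h \right)} = \left(\left(\frac{h}{h} + \frac{h}{2}\right) - 3\right) - \frac{1}{3} = \left(\left(1 + h \frac{1}{2}\right) - 3\right) - \frac{1}{3} = \left(\left(1 + \frac{h}{2}\right) - 3\right) - \frac{1}{3} = \left(-2 + \frac{h}{2}\right) - \frac{1}{3} = - \frac{7}{3} + \frac{h}{2}$)
$48 \left(A{\left(r \right)} + z\right) = 48 \left(\left(- \frac{7}{3} + \frac{1}{2} \cdot 9\right) - 29\right) = 48 \left(\left(- \frac{7}{3} + \frac{9}{2}\right) - 29\right) = 48 \left(\frac{13}{6} - 29\right) = 48 \left(- \frac{161}{6}\right) = -1288$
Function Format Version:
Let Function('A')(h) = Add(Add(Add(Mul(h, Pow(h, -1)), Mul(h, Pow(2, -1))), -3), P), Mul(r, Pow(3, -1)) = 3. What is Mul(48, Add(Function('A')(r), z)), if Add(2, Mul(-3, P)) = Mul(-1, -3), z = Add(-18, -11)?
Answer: -1288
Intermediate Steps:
r = 9 (r = Mul(3, 3) = 9)
z = -29
P = Rational(-1, 3) (P = Add(Rational(2, 3), Mul(Rational(-1, 3), Mul(-1, -3))) = Add(Rational(2, 3), Mul(Rational(-1, 3), 3)) = Add(Rational(2, 3), -1) = Rational(-1, 3) ≈ -0.33333)
Function('A')(h) = Add(Rational(-7, 3), Mul(Rational(1, 2), h)) (Function('A')(h) = Add(Add(Add(Mul(h, Pow(h, -1)), Mul(h, Pow(2, -1))), -3), Rational(-1, 3)) = Add(Add(Add(1, Mul(h, Rational(1, 2))), -3), Rational(-1, 3)) = Add(Add(Add(1, Mul(Rational(1, 2), h)), -3), Rational(-1, 3)) = Add(Add(-2, Mul(Rational(1, 2), h)), Rational(-1, 3)) = Add(Rational(-7, 3), Mul(Rational(1, 2), h)))
Mul(48, Add(Function('A')(r), z)) = Mul(48, Add(Add(Rational(-7, 3), Mul(Rational(1, 2), 9)), -29)) = Mul(48, Add(Add(Rational(-7, 3), Rational(9, 2)), -29)) = Mul(48, Add(Rational(13, 6), -29)) = Mul(48, Rational(-161, 6)) = -1288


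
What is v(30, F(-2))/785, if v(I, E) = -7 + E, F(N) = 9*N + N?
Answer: -27/785 ≈ -0.034395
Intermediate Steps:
F(N) = 10*N
v(30, F(-2))/785 = (-7 + 10*(-2))/785 = (-7 - 20)*(1/785) = -27*1/785 = -27/785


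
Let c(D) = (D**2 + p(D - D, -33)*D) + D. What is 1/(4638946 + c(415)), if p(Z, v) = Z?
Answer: 1/4811586 ≈ 2.0783e-7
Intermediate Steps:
c(D) = D + D**2 (c(D) = (D**2 + (D - D)*D) + D = (D**2 + 0*D) + D = (D**2 + 0) + D = D**2 + D = D + D**2)
1/(4638946 + c(415)) = 1/(4638946 + 415*(1 + 415)) = 1/(4638946 + 415*416) = 1/(4638946 + 172640) = 1/4811586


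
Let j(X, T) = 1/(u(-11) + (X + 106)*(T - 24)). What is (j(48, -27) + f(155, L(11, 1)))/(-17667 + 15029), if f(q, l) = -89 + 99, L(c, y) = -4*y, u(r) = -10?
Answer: -78639/20745232 ≈ -0.0037907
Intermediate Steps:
f(q, l) = 10
j(X, T) = 1/(-10 + (-24 + T)*(106 + X)) (j(X, T) = 1/(-10 + (X + 106)*(T - 24)) = 1/(-10 + (106 + X)*(-24 + T)) = 1/(-10 + (-24 + T)*(106 + X)))
(j(48, -27) + f(155, L(11, 1)))/(-17667 + 15029) = (1/(-2554 - 24*48 + 106*(-27) - 27*48) + 10)/(-17667 + 15029) = (1/(-2554 - 1152 - 2862 - 1296) + 10)/(-2638) = (1/(-7864) + 10)*(-1/2638) = (-1/7864 + 10)*(-1/2638) = (78639/7864)*(-1/2638) = -78639/20745232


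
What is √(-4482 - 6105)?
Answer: I*√10587 ≈ 102.89*I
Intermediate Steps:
√(-4482 - 6105) = √(-10587) = I*√10587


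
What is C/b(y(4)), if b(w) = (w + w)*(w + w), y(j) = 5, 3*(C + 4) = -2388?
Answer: -8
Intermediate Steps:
C = -800 (C = -4 + (1/3)*(-2388) = -4 - 796 = -800)
b(w) = 4*w**2 (b(w) = (2*w)*(2*w) = 4*w**2)
C/b(y(4)) = -800/(4*5**2) = -800/(4*25) = -800/100 = -800*1/100 = -8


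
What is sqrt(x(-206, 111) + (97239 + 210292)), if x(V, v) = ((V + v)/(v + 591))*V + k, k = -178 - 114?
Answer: sqrt(4206176286)/117 ≈ 554.32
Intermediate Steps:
k = -292
x(V, v) = -292 + V*(V + v)/(591 + v) (x(V, v) = ((V + v)/(v + 591))*V - 292 = ((V + v)/(591 + v))*V - 292 = V*(V + v)/(591 + v) - 292 = -292 + V*(V + v)/(591 + v))
sqrt(x(-206, 111) + (97239 + 210292)) = sqrt((-172572 + (-206)**2 - 292*111 - 206*111)/(591 + 111) + (97239 + 210292)) = sqrt((-172572 + 42436 - 32412 - 22866)/702 + 307531) = sqrt((1/702)*(-185414) + 307531) = sqrt(-92707/351 + 307531) = sqrt(107850674/351) = sqrt(4206176286)/117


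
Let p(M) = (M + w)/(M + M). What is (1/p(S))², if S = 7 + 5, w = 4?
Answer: 9/4 ≈ 2.2500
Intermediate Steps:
S = 12
p(M) = (4 + M)/(2*M) (p(M) = (M + 4)/(M + M) = (4 + M)/((2*M)) = (4 + M)*(1/(2*M)) = (4 + M)/(2*M))
(1/p(S))² = (1/((½)*(4 + 12)/12))² = (1/((½)*(1/12)*16))² = (1/(⅔))² = (3/2)² = 9/4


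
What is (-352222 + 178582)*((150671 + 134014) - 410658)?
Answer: 21873951720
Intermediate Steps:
(-352222 + 178582)*((150671 + 134014) - 410658) = -173640*(284685 - 410658) = -173640*(-125973) = 21873951720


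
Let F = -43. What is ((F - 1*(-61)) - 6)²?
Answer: 144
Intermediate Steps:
((F - 1*(-61)) - 6)² = ((-43 - 1*(-61)) - 6)² = ((-43 + 61) - 6)² = (18 - 6)² = 12² = 144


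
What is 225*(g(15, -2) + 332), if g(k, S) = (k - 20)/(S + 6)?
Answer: 297675/4 ≈ 74419.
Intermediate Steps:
g(k, S) = (-20 + k)/(6 + S)
225*(g(15, -2) + 332) = 225*((-20 + 15)/(6 - 2) + 332) = 225*(-5/4 + 332) = 225*(1323/4) = 297675/4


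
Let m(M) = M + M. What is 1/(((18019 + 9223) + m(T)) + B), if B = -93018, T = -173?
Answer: -1/66122 ≈ -1.5124e-5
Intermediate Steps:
m(M) = 2*M
1/(((18019 + 9223) + m(T)) + B) = 1/(((18019 + 9223) + 2*(-173)) - 93018) = 1/((27242 - 346) - 93018) = 1/(26896 - 93018) = 1/(-66122) = -1/66122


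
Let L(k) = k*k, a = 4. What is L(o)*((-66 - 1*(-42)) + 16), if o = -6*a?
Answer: -4608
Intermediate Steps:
o = -24 (o = -6*4 = -24)
L(k) = k**2
L(o)*((-66 - 1*(-42)) + 16) = (-24)**2*((-66 - 1*(-42)) + 16) = 576*((-66 + 42) + 16) = 576*(-24 + 16) = 576*(-8) = -4608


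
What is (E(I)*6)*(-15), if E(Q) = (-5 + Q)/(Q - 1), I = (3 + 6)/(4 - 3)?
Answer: -45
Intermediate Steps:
I = 9 (I = 9/1 = 9*1 = 9)
E(Q) = (-5 + Q)/(-1 + Q)
(E(I)*6)*(-15) = (((-5 + 9)/(-1 + 9))*6)*(-15) = ((4/8)*6)*(-15) = (((⅛)*4)*6)*(-15) = ((½)*6)*(-15) = 3*(-15) = -45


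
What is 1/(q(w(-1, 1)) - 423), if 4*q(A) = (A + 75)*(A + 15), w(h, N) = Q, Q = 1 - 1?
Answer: -4/567 ≈ -0.0070547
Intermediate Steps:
Q = 0
w(h, N) = 0
q(A) = (15 + A)*(75 + A)/4 (q(A) = ((A + 75)*(A + 15))/4 = ((75 + A)*(15 + A))/4 = ((15 + A)*(75 + A))/4 = (15 + A)*(75 + A)/4)
1/(q(w(-1, 1)) - 423) = 1/((1125/4 + (1/4)*0**2 + (45/2)*0) - 423) = 1/((1125/4 + (1/4)*0 + 0) - 423) = 1/((1125/4 + 0 + 0) - 423) = 1/(1125/4 - 423) = 1/(-567/4) = -4/567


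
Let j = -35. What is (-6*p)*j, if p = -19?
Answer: -3990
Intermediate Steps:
(-6*p)*j = -6*(-19)*(-35) = 114*(-35) = -3990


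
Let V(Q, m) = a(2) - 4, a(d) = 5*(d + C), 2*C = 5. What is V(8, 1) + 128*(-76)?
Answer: -19419/2 ≈ -9709.5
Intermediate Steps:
C = 5/2 (C = (½)*5 = 5/2 ≈ 2.5000)
a(d) = 25/2 + 5*d (a(d) = 5*(d + 5/2) = 5*(5/2 + d) = 25/2 + 5*d)
V(Q, m) = 37/2 (V(Q, m) = (25/2 + 5*2) - 4 = (25/2 + 10) - 4 = 45/2 - 4 = 37/2)
V(8, 1) + 128*(-76) = 37/2 + 128*(-76) = 37/2 - 9728 = -19419/2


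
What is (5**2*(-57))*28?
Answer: -39900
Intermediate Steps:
(5**2*(-57))*28 = (25*(-57))*28 = -1425*28 = -39900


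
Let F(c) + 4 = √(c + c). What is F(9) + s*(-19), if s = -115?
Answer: 2181 + 3*√2 ≈ 2185.2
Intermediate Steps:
F(c) = -4 + √2*√c (F(c) = -4 + √(c + c) = -4 + √(2*c) = -4 + √2*√c)
F(9) + s*(-19) = (-4 + √2*√9) - 115*(-19) = (-4 + √2*3) + 2185 = (-4 + 3*√2) + 2185 = 2181 + 3*√2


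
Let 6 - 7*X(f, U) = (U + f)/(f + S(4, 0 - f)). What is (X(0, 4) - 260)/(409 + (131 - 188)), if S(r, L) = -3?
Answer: -2719/3696 ≈ -0.73566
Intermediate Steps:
X(f, U) = 6/7 - (U + f)/(7*(-3 + f)) (X(f, U) = 6/7 - (U + f)/(7*(f - 3)) = 6/7 - (U + f)/(7*(-3 + f)))
(X(0, 4) - 260)/(409 + (131 - 188)) = ((-18 - 1*4 + 5*0)/(7*(-3 + 0)) - 260)/(409 + (131 - 188)) = ((1/7)*(-18 - 4 + 0)/(-3) - 260)/(409 - 57) = ((1/7)*(-1/3)*(-22) - 260)/352 = (22/21 - 260)*(1/352) = -5438/21*1/352 = -2719/3696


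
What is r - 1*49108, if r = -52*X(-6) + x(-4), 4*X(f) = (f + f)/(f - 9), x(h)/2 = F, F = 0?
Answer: -245592/5 ≈ -49118.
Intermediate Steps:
x(h) = 0 (x(h) = 2*0 = 0)
X(f) = f/(2*(-9 + f)) (X(f) = ((f + f)/(f - 9))/4 = ((2*f)/(-9 + f))/4 = (2*f/(-9 + f))/4 = f/(2*(-9 + f)))
r = -52/5 (r = -26*(-6)/(-9 - 6) + 0 = -26*(-6)/(-15) + 0 = -26*(-6)*(-1)/15 + 0 = -52*1/5 + 0 = -52/5 + 0 = -52/5 ≈ -10.400)
r - 1*49108 = -52/5 - 1*49108 = -52/5 - 49108 = -245592/5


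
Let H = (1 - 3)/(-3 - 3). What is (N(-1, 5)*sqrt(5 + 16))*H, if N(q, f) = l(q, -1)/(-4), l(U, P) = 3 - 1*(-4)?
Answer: -7*sqrt(21)/12 ≈ -2.6732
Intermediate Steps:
l(U, P) = 7 (l(U, P) = 3 + 4 = 7)
N(q, f) = -7/4 (N(q, f) = 7/(-4) = 7*(-1/4) = -7/4)
H = 1/3 (H = -2/(-6) = -1/6*(-2) = 1/3 ≈ 0.33333)
(N(-1, 5)*sqrt(5 + 16))*H = -7*sqrt(5 + 16)/4*(1/3) = -7*sqrt(21)/4*(1/3) = -7*sqrt(21)/12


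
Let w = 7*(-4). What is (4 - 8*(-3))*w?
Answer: -784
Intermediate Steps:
w = -28
(4 - 8*(-3))*w = (4 - 8*(-3))*(-28) = (4 + 24)*(-28) = 28*(-28) = -784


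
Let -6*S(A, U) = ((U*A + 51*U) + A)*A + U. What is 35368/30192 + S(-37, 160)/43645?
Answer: 122062162/82358115 ≈ 1.4821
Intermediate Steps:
S(A, U) = -U/6 - A*(A + 51*U + A*U)/6 (S(A, U) = -(((U*A + 51*U) + A)*A + U)/6 = -(((A*U + 51*U) + A)*A + U)/6 = -(((51*U + A*U) + A)*A + U)/6 = -((A + 51*U + A*U)*A + U)/6 = -(A*(A + 51*U + A*U) + U)/6 = -(U + A*(A + 51*U + A*U))/6 = -U/6 - A*(A + 51*U + A*U)/6)
35368/30192 + S(-37, 160)/43645 = 35368/30192 + (-⅙*160 - ⅙*(-37)² - 17/2*(-37)*160 - ⅙*160*(-37)²)/43645 = 35368*(1/30192) + (-80/3 - ⅙*1369 + 50320 - ⅙*160*1369)*(1/43645) = 4421/3774 + (-80/3 - 1369/6 + 50320 - 109520/3)*(1/43645) = 4421/3774 + (27117/2)*(1/43645) = 4421/3774 + 27117/87290 = 122062162/82358115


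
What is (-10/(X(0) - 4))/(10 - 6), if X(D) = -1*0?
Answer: 5/8 ≈ 0.62500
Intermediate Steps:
X(D) = 0
(-10/(X(0) - 4))/(10 - 6) = (-10/(0 - 4))/(10 - 6) = -10/(-4)/4 = -10*(-¼)*(¼) = (5/2)*(¼) = 5/8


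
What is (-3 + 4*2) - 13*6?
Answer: -73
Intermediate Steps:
(-3 + 4*2) - 13*6 = (-3 + 8) - 78 = 5 - 78 = -73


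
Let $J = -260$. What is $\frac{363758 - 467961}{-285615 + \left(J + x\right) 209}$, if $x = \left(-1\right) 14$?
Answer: $\frac{9473}{31171} \approx 0.3039$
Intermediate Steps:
$x = -14$
$\frac{363758 - 467961}{-285615 + \left(J + x\right) 209} = \frac{363758 - 467961}{-285615 + \left(-260 - 14\right) 209} = - \frac{104203}{-285615 - 57266} = - \frac{104203}{-342881} = \left(-104203\right) \left(- \frac{1}{342881}\right) = \frac{9473}{31171}$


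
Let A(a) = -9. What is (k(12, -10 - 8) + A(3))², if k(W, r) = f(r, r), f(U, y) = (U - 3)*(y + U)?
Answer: 558009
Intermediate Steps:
f(U, y) = (-3 + U)*(U + y)
k(W, r) = -6*r + 2*r² (k(W, r) = r² - 3*r - 3*r + r*r = r² - 3*r - 3*r + r² = -6*r + 2*r²)
(k(12, -10 - 8) + A(3))² = (2*(-10 - 8)*(-3 + (-10 - 8)) - 9)² = (2*(-18)*(-3 - 18) - 9)² = (2*(-18)*(-21) - 9)² = (756 - 9)² = 747² = 558009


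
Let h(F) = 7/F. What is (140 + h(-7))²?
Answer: 19321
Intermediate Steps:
(140 + h(-7))² = (140 + 7/(-7))² = (140 + 7*(-⅐))² = (140 - 1)² = 139² = 19321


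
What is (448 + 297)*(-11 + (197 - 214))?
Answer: -20860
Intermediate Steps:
(448 + 297)*(-11 + (197 - 214)) = 745*(-11 - 17) = 745*(-28) = -20860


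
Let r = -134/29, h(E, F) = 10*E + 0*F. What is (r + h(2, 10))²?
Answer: 198916/841 ≈ 236.52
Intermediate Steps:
h(E, F) = 10*E (h(E, F) = 10*E + 0 = 10*E)
r = -134/29 (r = -134*1/29 = -134/29 ≈ -4.6207)
(r + h(2, 10))² = (-134/29 + 10*2)² = (-134/29 + 20)² = (446/29)² = 198916/841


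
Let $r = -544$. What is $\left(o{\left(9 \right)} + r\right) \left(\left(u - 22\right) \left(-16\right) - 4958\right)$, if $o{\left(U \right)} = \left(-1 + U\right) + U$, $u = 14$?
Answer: $2545410$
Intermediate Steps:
$o{\left(U \right)} = -1 + 2 U$
$\left(o{\left(9 \right)} + r\right) \left(\left(u - 22\right) \left(-16\right) - 4958\right) = \left(\left(-1 + 2 \cdot 9\right) - 544\right) \left(\left(14 - 22\right) \left(-16\right) - 4958\right) = \left(\left(-1 + 18\right) - 544\right) \left(\left(-8\right) \left(-16\right) - 4958\right) = \left(17 - 544\right) \left(128 - 4958\right) = \left(-527\right) \left(-4830\right) = 2545410$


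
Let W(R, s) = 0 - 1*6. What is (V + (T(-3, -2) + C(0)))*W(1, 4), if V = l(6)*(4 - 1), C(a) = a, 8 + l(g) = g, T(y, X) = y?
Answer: 54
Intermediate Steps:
l(g) = -8 + g
W(R, s) = -6 (W(R, s) = 0 - 6 = -6)
V = -6 (V = (-8 + 6)*(4 - 1) = -2*3 = -6)
(V + (T(-3, -2) + C(0)))*W(1, 4) = (-6 + (-3 + 0))*(-6) = (-6 - 3)*(-6) = -9*(-6) = 54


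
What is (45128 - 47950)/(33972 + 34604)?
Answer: -1411/34288 ≈ -0.041151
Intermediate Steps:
(45128 - 47950)/(33972 + 34604) = -2822/68576 = -2822*1/68576 = -1411/34288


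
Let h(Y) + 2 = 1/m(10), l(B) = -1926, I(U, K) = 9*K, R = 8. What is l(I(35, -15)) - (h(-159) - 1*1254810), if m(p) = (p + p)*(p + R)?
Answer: 451038959/360 ≈ 1.2529e+6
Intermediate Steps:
m(p) = 2*p*(8 + p) (m(p) = (p + p)*(p + 8) = (2*p)*(8 + p) = 2*p*(8 + p))
h(Y) = -719/360 (h(Y) = -2 + 1/(2*10*(8 + 10)) = -2 + 1/(2*10*18) = -2 + 1/360 = -719/360)
l(I(35, -15)) - (h(-159) - 1*1254810) = -1926 - (-719/360 - 1*1254810) = -1926 - (-719/360 - 1254810) = -1926 - 1*(-451732319/360) = -1926 + 451732319/360 = 451038959/360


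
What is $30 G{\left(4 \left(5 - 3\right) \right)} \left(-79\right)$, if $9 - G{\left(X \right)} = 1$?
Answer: $-18960$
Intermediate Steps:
$G{\left(X \right)} = 8$ ($G{\left(X \right)} = 9 - 1 = 8$)
$30 G{\left(4 \left(5 - 3\right) \right)} \left(-79\right) = 30 \cdot 8 \left(-79\right) = 240 \left(-79\right) = -18960$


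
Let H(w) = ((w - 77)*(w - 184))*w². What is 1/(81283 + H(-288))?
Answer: 1/14289673603 ≈ 6.9981e-11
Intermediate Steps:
H(w) = w²*(-184 + w)*(-77 + w) (H(w) = ((-77 + w)*(-184 + w))*w² = ((-184 + w)*(-77 + w))*w² = w²*(-184 + w)*(-77 + w))
1/(81283 + H(-288)) = 1/(81283 + (-288)²*(14168 + (-288)² - 261*(-288))) = 1/(81283 + 82944*(14168 + 82944 + 75168)) = 1/(81283 + 82944*172280) = 1/(81283 + 14289592320) = 1/14289673603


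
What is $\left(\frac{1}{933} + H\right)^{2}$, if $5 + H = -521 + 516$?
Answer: $\frac{87030241}{870489} \approx 99.979$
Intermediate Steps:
$H = -10$ ($H = -5 + \left(-521 + 516\right) = -5 - 5 = -10$)
$\left(\frac{1}{933} + H\right)^{2} = \left(\frac{1}{933} - 10\right)^{2} = \left(- \frac{9329}{933}\right)^{2} = \frac{87030241}{870489}$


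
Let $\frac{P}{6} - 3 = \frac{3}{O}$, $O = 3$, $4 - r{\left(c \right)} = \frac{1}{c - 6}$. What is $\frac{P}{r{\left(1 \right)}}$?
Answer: $\frac{40}{7} \approx 5.7143$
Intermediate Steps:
$r{\left(c \right)} = 4 - \frac{1}{-6 + c}$ ($r{\left(c \right)} = 4 - \frac{1}{c - 6} = 4 - \frac{1}{-6 + c}$)
$P = 24$ ($P = 18 + 6 \cdot \frac{3}{3} = 18 + 6 \cdot 3 \cdot \frac{1}{3} = 18 + 6 \cdot 1 = 18 + 6 = 24$)
$\frac{P}{r{\left(1 \right)}} = \frac{1}{\frac{1}{-6 + 1} \left(-25 + 4 \cdot 1\right)} 24 = \frac{1}{\frac{1}{-5} \left(-25 + 4\right)} 24 = \frac{1}{\left(- \frac{1}{5}\right) \left(-21\right)} 24 = \frac{1}{\frac{21}{5}} \cdot 24 = \frac{5}{21} \cdot 24 = \frac{40}{7}$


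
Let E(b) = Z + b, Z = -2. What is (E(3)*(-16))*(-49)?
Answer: 784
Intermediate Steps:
E(b) = -2 + b
(E(3)*(-16))*(-49) = ((-2 + 3)*(-16))*(-49) = (1*(-16))*(-49) = -16*(-49) = 784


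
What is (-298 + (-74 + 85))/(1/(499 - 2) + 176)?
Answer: -142639/87473 ≈ -1.6307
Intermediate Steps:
(-298 + (-74 + 85))/(1/(499 - 2) + 176) = (-298 + 11)/(1/497 + 176) = -287/(1/497 + 176) = -287/87473/497 = -287*497/87473 = -142639/87473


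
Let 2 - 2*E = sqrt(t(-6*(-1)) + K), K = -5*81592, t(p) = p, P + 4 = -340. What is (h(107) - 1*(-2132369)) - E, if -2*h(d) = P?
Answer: 2132540 + I*sqrt(407954)/2 ≈ 2.1325e+6 + 319.36*I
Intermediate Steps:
P = -344 (P = -4 - 340 = -344)
h(d) = 172 (h(d) = -1/2*(-344) = 172)
K = -407960
E = 1 - I*sqrt(407954)/2 (E = 1 - sqrt(-6*(-1) - 407960)/2 = 1 - sqrt(6 - 407960)/2 = 1 - I*sqrt(407954)/2 ≈ 1.0 - 319.36*I)
(h(107) - 1*(-2132369)) - E = (172 - 1*(-2132369)) - (1 - I*sqrt(407954)/2) = (172 + 2132369) + (-1 + I*sqrt(407954)/2) = 2132541 + (-1 + I*sqrt(407954)/2) = 2132540 + I*sqrt(407954)/2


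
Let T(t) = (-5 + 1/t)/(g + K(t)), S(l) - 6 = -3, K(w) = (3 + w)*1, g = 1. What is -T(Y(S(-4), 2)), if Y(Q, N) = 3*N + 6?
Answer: 59/192 ≈ 0.30729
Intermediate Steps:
K(w) = 3 + w
S(l) = 3 (S(l) = 6 - 3 = 3)
Y(Q, N) = 6 + 3*N
T(t) = (-5 + 1/t)/(4 + t) (T(t) = (-5 + 1/t)/(1 + (3 + t)) = (-5 + 1/t)/(4 + t))
-T(Y(S(-4), 2)) = -(1 - 5*(6 + 3*2))/((6 + 3*2)*(4 + (6 + 3*2))) = -(1 - 5*(6 + 6))/((6 + 6)*(4 + (6 + 6))) = -(1 - 5*12)/(12*(4 + 12)) = -(1 - 60)/(12*16) = -(-59)/(12*16) = -1*(-59/192) = 59/192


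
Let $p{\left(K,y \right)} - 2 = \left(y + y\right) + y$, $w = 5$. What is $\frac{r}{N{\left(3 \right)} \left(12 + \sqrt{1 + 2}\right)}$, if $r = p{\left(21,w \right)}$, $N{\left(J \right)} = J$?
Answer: $\frac{68}{141} - \frac{17 \sqrt{3}}{423} \approx 0.41266$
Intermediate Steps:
$p{\left(K,y \right)} = 2 + 3 y$ ($p{\left(K,y \right)} = 2 + \left(\left(y + y\right) + y\right) = 2 + \left(2 y + y\right) = 2 + 3 y$)
$r = 17$ ($r = 2 + 3 \cdot 5 = 2 + 15 = 17$)
$\frac{r}{N{\left(3 \right)} \left(12 + \sqrt{1 + 2}\right)} = \frac{17}{3 \left(12 + \sqrt{1 + 2}\right)} = \frac{17}{3 \left(12 + \sqrt{3}\right)} = \frac{17}{36 + 3 \sqrt{3}}$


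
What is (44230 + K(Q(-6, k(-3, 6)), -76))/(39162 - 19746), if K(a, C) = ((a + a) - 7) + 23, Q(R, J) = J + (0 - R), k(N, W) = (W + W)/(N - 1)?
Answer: 11063/4854 ≈ 2.2792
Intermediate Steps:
k(N, W) = 2*W/(-1 + N) (k(N, W) = (2*W)/(-1 + N) = 2*W/(-1 + N))
Q(R, J) = J - R
K(a, C) = 16 + 2*a (K(a, C) = (2*a - 7) + 23 = (-7 + 2*a) + 23 = 16 + 2*a)
(44230 + K(Q(-6, k(-3, 6)), -76))/(39162 - 19746) = (44230 + (16 + 2*(2*6/(-1 - 3) - 1*(-6))))/(39162 - 19746) = (44230 + (16 + 2*(2*6/(-4) + 6)))/19416 = (44230 + (16 + 2*(2*6*(-¼) + 6)))*(1/19416) = (44230 + (16 + 2*(-3 + 6)))*(1/19416) = (44230 + (16 + 2*3))*(1/19416) = (44230 + (16 + 6))*(1/19416) = (44230 + 22)*(1/19416) = 44252*(1/19416) = 11063/4854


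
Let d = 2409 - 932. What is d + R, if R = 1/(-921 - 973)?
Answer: 2797437/1894 ≈ 1477.0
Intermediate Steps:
R = -1/1894 (R = 1/(-1894) = -1/1894 ≈ -0.00052798)
d = 1477
d + R = 1477 - 1/1894 = 2797437/1894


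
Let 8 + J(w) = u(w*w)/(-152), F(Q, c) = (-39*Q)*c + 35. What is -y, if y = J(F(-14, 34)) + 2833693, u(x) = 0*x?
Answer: -2833685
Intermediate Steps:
F(Q, c) = 35 - 39*Q*c (F(Q, c) = -39*Q*c + 35 = 35 - 39*Q*c)
u(x) = 0
J(w) = -8 (J(w) = -8 + 0/(-152) = -8 + 0*(-1/152) = -8 + 0 = -8)
y = 2833685 (y = -8 + 2833693 = 2833685)
-y = -1*2833685 = -2833685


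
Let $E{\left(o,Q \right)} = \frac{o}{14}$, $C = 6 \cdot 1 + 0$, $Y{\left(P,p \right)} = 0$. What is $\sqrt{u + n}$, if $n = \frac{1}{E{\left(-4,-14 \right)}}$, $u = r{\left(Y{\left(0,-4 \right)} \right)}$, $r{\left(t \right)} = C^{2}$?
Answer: $\frac{\sqrt{130}}{2} \approx 5.7009$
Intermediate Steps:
$C = 6$ ($C = 6 + 0 = 6$)
$E{\left(o,Q \right)} = \frac{o}{14}$ ($E{\left(o,Q \right)} = o \frac{1}{14} = \frac{o}{14}$)
$r{\left(t \right)} = 36$ ($r{\left(t \right)} = 6^{2} = 36$)
$u = 36$
$n = - \frac{7}{2}$ ($n = \frac{1}{\frac{1}{14} \left(-4\right)} = \frac{1}{- \frac{2}{7}} = - \frac{7}{2} \approx -3.5$)
$\sqrt{u + n} = \sqrt{36 - \frac{7}{2}} = \sqrt{\frac{65}{2}} = \frac{\sqrt{130}}{2}$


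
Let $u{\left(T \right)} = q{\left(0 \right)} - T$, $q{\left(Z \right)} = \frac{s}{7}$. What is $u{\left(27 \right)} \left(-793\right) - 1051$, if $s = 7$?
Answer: $19567$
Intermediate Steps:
$q{\left(Z \right)} = 1$ ($q{\left(Z \right)} = \frac{7}{7} = 7 \cdot \frac{1}{7} = 1$)
$u{\left(T \right)} = 1 - T$
$u{\left(27 \right)} \left(-793\right) - 1051 = \left(1 - 27\right) \left(-793\right) - 1051 = \left(-26\right) \left(-793\right) - 1051 = 20618 - 1051 = 19567$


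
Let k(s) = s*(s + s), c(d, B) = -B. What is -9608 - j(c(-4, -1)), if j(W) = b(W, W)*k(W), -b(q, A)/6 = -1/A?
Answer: -9620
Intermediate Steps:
b(q, A) = 6/A (b(q, A) = -(-6)/A = 6/A)
k(s) = 2*s² (k(s) = s*(2*s) = 2*s²)
j(W) = 12*W (j(W) = (6/W)*(2*W²) = 12*W)
-9608 - j(c(-4, -1)) = -9608 - 12*(-1*(-1)) = -9608 - 12 = -9620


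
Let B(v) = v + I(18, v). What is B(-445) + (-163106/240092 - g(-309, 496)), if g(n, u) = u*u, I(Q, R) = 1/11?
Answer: -325454006303/1320506 ≈ -2.4646e+5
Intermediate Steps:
I(Q, R) = 1/11
g(n, u) = u²
B(v) = 1/11 + v (B(v) = v + 1/11 = 1/11 + v)
B(-445) + (-163106/240092 - g(-309, 496)) = (1/11 - 445) + (-163106/240092 - 1*496²) = -4894/11 + (-163106*1/240092 - 1*246016) = -4894/11 + (-81553/120046 - 246016) = -4894/11 - 29533318289/120046 = -325454006303/1320506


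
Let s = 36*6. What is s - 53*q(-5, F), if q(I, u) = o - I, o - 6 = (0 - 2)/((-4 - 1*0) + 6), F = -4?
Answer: -314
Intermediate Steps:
s = 216
o = 5 (o = 6 + (0 - 2)/((-4 - 1*0) + 6) = 6 - 2/((-4 + 0) + 6) = 6 - 2/(-4 + 6) = 6 - 2/2 = 6 - 2*1/2 = 6 - 1 = 5)
q(I, u) = 5 - I
s - 53*q(-5, F) = 216 - 53*(5 - 1*(-5)) = 216 - 53*(5 + 5) = 216 - 53*10 = 216 - 530 = -314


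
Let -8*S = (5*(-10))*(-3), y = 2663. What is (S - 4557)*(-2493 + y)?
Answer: -1555755/2 ≈ -7.7788e+5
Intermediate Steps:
S = -75/4 (S = -5*(-10)*(-3)/8 = -(-25)*(-3)/4 = -⅛*150 = -75/4 ≈ -18.750)
(S - 4557)*(-2493 + y) = (-75/4 - 4557)*(-2493 + 2663) = -18303/4*170 = -1555755/2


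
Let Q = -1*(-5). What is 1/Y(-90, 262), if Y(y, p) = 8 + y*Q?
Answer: -1/442 ≈ -0.0022624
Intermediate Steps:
Q = 5
Y(y, p) = 8 + 5*y (Y(y, p) = 8 + y*5 = 8 + 5*y)
1/Y(-90, 262) = 1/(8 + 5*(-90)) = 1/(8 - 450) = 1/(-442) = -1/442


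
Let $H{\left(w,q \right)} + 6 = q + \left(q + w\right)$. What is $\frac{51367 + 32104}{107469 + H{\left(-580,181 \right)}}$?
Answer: $\frac{83471}{107245} \approx 0.77832$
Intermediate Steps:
$H{\left(w,q \right)} = -6 + w + 2 q$ ($H{\left(w,q \right)} = -6 + \left(q + \left(q + w\right)\right) = -6 + \left(w + 2 q\right) = -6 + w + 2 q$)
$\frac{51367 + 32104}{107469 + H{\left(-580,181 \right)}} = \frac{51367 + 32104}{107469 - 224} = \frac{83471}{107469 - 224} = \frac{83471}{107245}$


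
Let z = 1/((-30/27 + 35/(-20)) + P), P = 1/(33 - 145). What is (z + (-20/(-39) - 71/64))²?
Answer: 46562131086025/52141801181184 ≈ 0.89299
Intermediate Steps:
P = -1/112 (P = 1/(-112) = -1/112 ≈ -0.0089286)
z = -1008/2893 (z = 1/((-30/27 + 35/(-20)) - 1/112) = 1/((-30*1/27 + 35*(-1/20)) - 1/112) = 1/((-10/9 - 7/4) - 1/112) = 1/(-103/36 - 1/112) = 1/(-2893/1008) = -1008/2893 ≈ -0.34843)
(z + (-20/(-39) - 71/64))² = (-1008/2893 + (-20/(-39) - 71/64))² = (-1008/2893 + (-20*(-1/39) - 71*1/64))² = (-1008/2893 + (20/39 - 71/64))² = (-1008/2893 - 1489/2496)² = (-6823645/7220928)² = 46562131086025/52141801181184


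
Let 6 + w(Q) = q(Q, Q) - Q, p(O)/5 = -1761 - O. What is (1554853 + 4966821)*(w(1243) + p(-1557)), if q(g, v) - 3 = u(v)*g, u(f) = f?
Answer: 10061527778742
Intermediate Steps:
p(O) = -8805 - 5*O (p(O) = 5*(-1761 - O) = -8805 - 5*O)
q(g, v) = 3 + g*v (q(g, v) = 3 + v*g = 3 + g*v)
w(Q) = -3 + Q² - Q (w(Q) = -6 + ((3 + Q*Q) - Q) = -6 + ((3 + Q²) - Q) = -6 + (3 + Q² - Q) = -3 + Q² - Q)
(1554853 + 4966821)*(w(1243) + p(-1557)) = (1554853 + 4966821)*((-3 + 1243² - 1*1243) + (-8805 - 5*(-1557))) = 6521674*((-3 + 1545049 - 1243) + (-8805 + 7785)) = 6521674*(1543803 - 1020) = 6521674*1542783 = 10061527778742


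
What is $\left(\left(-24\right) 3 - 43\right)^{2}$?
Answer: $13225$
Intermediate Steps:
$\left(\left(-24\right) 3 - 43\right)^{2} = \left(-72 - 43\right)^{2} = \left(-115\right)^{2} = 13225$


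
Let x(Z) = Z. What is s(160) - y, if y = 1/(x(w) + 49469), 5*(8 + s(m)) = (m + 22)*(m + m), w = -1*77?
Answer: 574922879/49392 ≈ 11640.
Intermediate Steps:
w = -77
s(m) = -8 + 2*m*(22 + m)/5 (s(m) = -8 + ((m + 22)*(m + m))/5 = -8 + ((22 + m)*(2*m))/5 = -8 + (2*m*(22 + m))/5 = -8 + 2*m*(22 + m)/5)
y = 1/49392 (y = 1/(-77 + 49469) = 1/49392 ≈ 2.0246e-5)
s(160) - y = (-8 + (⅖)*160² + (44/5)*160) - 1*1/49392 = (-8 + (⅖)*25600 + 1408) - 1/49392 = (-8 + 10240 + 1408) - 1/49392 = 11640 - 1/49392 = 574922879/49392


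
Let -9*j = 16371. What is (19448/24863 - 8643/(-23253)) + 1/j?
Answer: 17578326172/15241093589 ≈ 1.1534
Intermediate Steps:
j = -1819 (j = -1/9*16371 = -1819)
(19448/24863 - 8643/(-23253)) + 1/j = (19448/24863 - 8643/(-23253)) + 1/(-1819) = (19448*(1/24863) - 8643*(-1/23253)) - 1/1819 = (19448/24863 + 2881/7751) - 1/1819 = 9668337/8378831 - 1/1819 = 17578326172/15241093589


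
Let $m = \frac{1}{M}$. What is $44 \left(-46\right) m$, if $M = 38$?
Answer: $- \frac{1012}{19} \approx -53.263$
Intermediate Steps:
$m = \frac{1}{38} \approx 0.026316$
$44 \left(-46\right) m = 44 \left(-46\right) \frac{1}{38} = \left(-2024\right) \frac{1}{38} = - \frac{1012}{19}$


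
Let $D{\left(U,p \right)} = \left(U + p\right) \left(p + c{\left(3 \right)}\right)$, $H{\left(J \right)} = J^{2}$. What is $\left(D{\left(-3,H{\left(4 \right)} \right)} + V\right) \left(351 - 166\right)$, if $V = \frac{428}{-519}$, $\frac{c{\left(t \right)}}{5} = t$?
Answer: $\frac{38614865}{519} \approx 74402.0$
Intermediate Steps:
$c{\left(t \right)} = 5 t$
$V = - \frac{428}{519}$ ($V = 428 \left(- \frac{1}{519}\right) = - \frac{428}{519} \approx -0.82466$)
$D{\left(U,p \right)} = \left(15 + p\right) \left(U + p\right)$ ($D{\left(U,p \right)} = \left(U + p\right) \left(p + 5 \cdot 3\right) = \left(U + p\right) \left(p + 15\right) = \left(U + p\right) \left(15 + p\right) = \left(15 + p\right) \left(U + p\right)$)
$\left(D{\left(-3,H{\left(4 \right)} \right)} + V\right) \left(351 - 166\right) = \left(\left(\left(4^{2}\right)^{2} + 15 \left(-3\right) + 15 \cdot 4^{2} - 3 \cdot 4^{2}\right) - \frac{428}{519}\right) \left(351 - 166\right) = \left(\left(16^{2} - 45 + 15 \cdot 16 - 48\right) - \frac{428}{519}\right) 185 = \left(\left(256 - 45 + 240 - 48\right) - \frac{428}{519}\right) 185 = \left(403 - \frac{428}{519}\right) 185 = \frac{208729}{519} \cdot 185 = \frac{38614865}{519}$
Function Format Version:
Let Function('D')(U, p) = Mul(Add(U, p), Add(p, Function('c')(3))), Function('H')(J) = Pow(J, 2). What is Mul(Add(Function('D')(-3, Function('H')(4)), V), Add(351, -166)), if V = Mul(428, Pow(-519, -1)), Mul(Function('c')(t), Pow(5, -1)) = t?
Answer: Rational(38614865, 519) ≈ 74402.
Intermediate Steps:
Function('c')(t) = Mul(5, t)
V = Rational(-428, 519) (V = Mul(428, Rational(-1, 519)) = Rational(-428, 519) ≈ -0.82466)
Function('D')(U, p) = Mul(Add(15, p), Add(U, p)) (Function('D')(U, p) = Mul(Add(U, p), Add(p, Mul(5, 3))) = Mul(Add(U, p), Add(p, 15)) = Mul(Add(U, p), Add(15, p)) = Mul(Add(15, p), Add(U, p)))
Mul(Add(Function('D')(-3, Function('H')(4)), V), Add(351, -166)) = Mul(Add(Add(Pow(Pow(4, 2), 2), Mul(15, -3), Mul(15, Pow(4, 2)), Mul(-3, Pow(4, 2))), Rational(-428, 519)), Add(351, -166)) = Mul(Add(Add(Pow(16, 2), -45, Mul(15, 16), Mul(-3, 16)), Rational(-428, 519)), 185) = Mul(Add(Add(256, -45, 240, -48), Rational(-428, 519)), 185) = Mul(Add(403, Rational(-428, 519)), 185) = Mul(Rational(208729, 519), 185) = Rational(38614865, 519)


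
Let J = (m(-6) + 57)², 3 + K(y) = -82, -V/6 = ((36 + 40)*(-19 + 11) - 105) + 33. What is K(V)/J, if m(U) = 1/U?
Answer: -3060/116281 ≈ -0.026316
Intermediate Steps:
V = 4080 (V = -6*(((36 + 40)*(-19 + 11) - 105) + 33) = -6*((76*(-8) - 105) + 33) = -6*((-608 - 105) + 33) = -6*(-713 + 33) = -6*(-680) = 4080)
K(y) = -85 (K(y) = -3 - 82 = -85)
J = 116281/36 (J = (1/(-6) + 57)² = (-⅙ + 57)² = (341/6)² = 116281/36 ≈ 3230.0)
K(V)/J = -85/116281/36 = -85*36/116281 = -3060/116281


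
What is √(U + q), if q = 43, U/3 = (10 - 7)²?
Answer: √70 ≈ 8.3666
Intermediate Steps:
U = 27 (U = 3*(10 - 7)² = 3*3² = 3*9 = 27)
√(U + q) = √(27 + 43) = √70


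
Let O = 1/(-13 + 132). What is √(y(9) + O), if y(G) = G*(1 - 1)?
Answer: √119/119 ≈ 0.091670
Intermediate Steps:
y(G) = 0 (y(G) = G*0 = 0)
O = 1/119 ≈ 0.0084034
√(y(9) + O) = √(0 + 1/119) = √(1/119) = √119/119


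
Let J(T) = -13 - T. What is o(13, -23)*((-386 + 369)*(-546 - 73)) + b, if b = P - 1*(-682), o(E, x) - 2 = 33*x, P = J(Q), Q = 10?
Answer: -7965252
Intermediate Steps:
P = -23 (P = -13 - 1*10 = -13 - 10 = -23)
o(E, x) = 2 + 33*x
b = 659 (b = -23 - 1*(-682) = -23 + 682 = 659)
o(13, -23)*((-386 + 369)*(-546 - 73)) + b = (2 + 33*(-23))*((-386 + 369)*(-546 - 73)) + 659 = (2 - 759)*(-17*(-619)) + 659 = -757*10523 + 659 = -7965911 + 659 = -7965252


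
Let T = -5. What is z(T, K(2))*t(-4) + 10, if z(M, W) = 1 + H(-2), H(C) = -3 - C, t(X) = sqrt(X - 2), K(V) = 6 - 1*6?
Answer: 10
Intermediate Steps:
K(V) = 0 (K(V) = 6 - 6 = 0)
t(X) = sqrt(-2 + X)
z(M, W) = 0 (z(M, W) = 1 + (-3 - 1*(-2)) = 1 + (-3 + 2) = 1 - 1 = 0)
z(T, K(2))*t(-4) + 10 = 0*sqrt(-2 - 4) + 10 = 0*sqrt(-6) + 10 = 0*(I*sqrt(6)) + 10 = 0 + 10 = 10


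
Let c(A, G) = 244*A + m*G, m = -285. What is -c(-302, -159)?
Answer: 28373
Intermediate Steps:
c(A, G) = -285*G + 244*A (c(A, G) = 244*A - 285*G = -285*G + 244*A)
-c(-302, -159) = -(-285*(-159) + 244*(-302)) = -(45315 - 73688) = -1*(-28373) = 28373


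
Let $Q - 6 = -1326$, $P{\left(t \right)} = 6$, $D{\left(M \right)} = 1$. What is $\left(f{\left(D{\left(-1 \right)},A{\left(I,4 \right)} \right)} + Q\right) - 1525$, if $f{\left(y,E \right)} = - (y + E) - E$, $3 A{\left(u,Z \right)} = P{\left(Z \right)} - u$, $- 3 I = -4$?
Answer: $- \frac{25642}{9} \approx -2849.1$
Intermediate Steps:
$I = \frac{4}{3}$ ($I = \left(- \frac{1}{3}\right) \left(-4\right) = \frac{4}{3} \approx 1.3333$)
$Q = -1320$ ($Q = 6 - 1326 = -1320$)
$A{\left(u,Z \right)} = 2 - \frac{u}{3}$ ($A{\left(u,Z \right)} = \frac{6 - u}{3} = 2 - \frac{u}{3}$)
$f{\left(y,E \right)} = - y - 2 E$ ($f{\left(y,E \right)} = - (E + y) - E = \left(- E - y\right) - E = - y - 2 E$)
$\left(f{\left(D{\left(-1 \right)},A{\left(I,4 \right)} \right)} + Q\right) - 1525 = \left(\left(\left(-1\right) 1 - 2 \left(2 - \frac{4}{9}\right)\right) - 1320\right) - 1525 = \left(\left(-1 - 2 \left(2 - \frac{4}{9}\right)\right) - 1320\right) - 1525 = \left(\left(-1 - \frac{28}{9}\right) - 1320\right) - 1525 = \left(- \frac{37}{9} - 1320\right) - 1525 = - \frac{11917}{9} - 1525 = - \frac{25642}{9}$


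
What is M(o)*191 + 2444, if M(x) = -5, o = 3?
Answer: 1489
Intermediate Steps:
M(o)*191 + 2444 = -5*191 + 2444 = -955 + 2444 = 1489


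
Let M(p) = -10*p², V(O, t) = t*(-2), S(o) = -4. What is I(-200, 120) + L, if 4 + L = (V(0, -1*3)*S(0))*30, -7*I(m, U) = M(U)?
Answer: 138932/7 ≈ 19847.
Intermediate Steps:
V(O, t) = -2*t
I(m, U) = 10*U²/7 (I(m, U) = -(-10)*U²/7 = 10*U²/7)
L = -724 (L = -4 + (-(-2)*3*(-4))*30 = -4 + (-2*(-3)*(-4))*30 = -4 + (6*(-4))*30 = -4 - 24*30 = -4 - 720 = -724)
I(-200, 120) + L = (10/7)*120² - 724 = (10/7)*14400 - 724 = 144000/7 - 724 = 138932/7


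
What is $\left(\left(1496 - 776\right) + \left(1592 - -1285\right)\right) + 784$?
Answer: $4381$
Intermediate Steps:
$\left(\left(1496 - 776\right) + \left(1592 - -1285\right)\right) + 784 = \left(\left(1496 - 776\right) + \left(1592 + 1285\right)\right) + 784 = \left(720 + 2877\right) + 784 = 3597 + 784 = 4381$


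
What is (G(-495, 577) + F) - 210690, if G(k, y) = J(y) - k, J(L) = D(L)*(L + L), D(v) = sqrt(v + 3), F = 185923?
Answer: -24272 + 2308*sqrt(145) ≈ 3520.0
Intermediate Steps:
D(v) = sqrt(3 + v)
J(L) = 2*L*sqrt(3 + L) (J(L) = sqrt(3 + L)*(L + L) = sqrt(3 + L)*(2*L) = 2*L*sqrt(3 + L))
G(k, y) = -k + 2*y*sqrt(3 + y) (G(k, y) = 2*y*sqrt(3 + y) - k = -k + 2*y*sqrt(3 + y))
(G(-495, 577) + F) - 210690 = ((-1*(-495) + 2*577*sqrt(3 + 577)) + 185923) - 210690 = ((495 + 2*577*sqrt(580)) + 185923) - 210690 = ((495 + 2*577*(2*sqrt(145))) + 185923) - 210690 = ((495 + 2308*sqrt(145)) + 185923) - 210690 = (186418 + 2308*sqrt(145)) - 210690 = -24272 + 2308*sqrt(145)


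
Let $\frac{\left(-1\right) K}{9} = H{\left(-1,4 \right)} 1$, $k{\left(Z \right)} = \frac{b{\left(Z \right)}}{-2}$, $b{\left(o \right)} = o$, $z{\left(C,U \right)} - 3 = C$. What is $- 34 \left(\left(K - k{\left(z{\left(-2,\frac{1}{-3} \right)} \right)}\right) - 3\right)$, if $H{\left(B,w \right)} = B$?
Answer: $-221$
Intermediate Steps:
$z{\left(C,U \right)} = 3 + C$
$k{\left(Z \right)} = - \frac{Z}{2}$ ($k{\left(Z \right)} = \frac{Z}{-2} = Z \left(- \frac{1}{2}\right) = - \frac{Z}{2}$)
$K = 9$ ($K = - 9 \left(\left(-1\right) 1\right) = \left(-9\right) \left(-1\right) = 9$)
$- 34 \left(\left(K - k{\left(z{\left(-2,\frac{1}{-3} \right)} \right)}\right) - 3\right) = - 34 \left(\left(9 - - \frac{3 - 2}{2}\right) - 3\right) = - 34 \left(\left(9 - \left(- \frac{1}{2}\right) 1\right) - 3\right) = - 34 \left(\left(9 - - \frac{1}{2}\right) - 3\right) = - 34 \left(\left(9 + \frac{1}{2}\right) - 3\right) = - 34 \left(\frac{19}{2} - 3\right) = \left(-34\right) \frac{13}{2} = -221$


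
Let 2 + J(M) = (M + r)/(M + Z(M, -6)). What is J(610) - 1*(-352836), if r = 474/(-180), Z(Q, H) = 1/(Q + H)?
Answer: 1949983179652/5526615 ≈ 3.5284e+5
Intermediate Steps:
Z(Q, H) = 1/(H + Q)
r = -79/30 (r = 474*(-1/180) = -79/30 ≈ -2.6333)
J(M) = -2 + (-79/30 + M)/(M + 1/(-6 + M)) (J(M) = -2 + (M - 79/30)/(M + 1/(-6 + M)) = -2 + (-79/30 + M)/(M + 1/(-6 + M)))
J(610) - 1*(-352836) = (-60 - (-6 + 610)*(79 + 30*610))/(30*(1 + 610*(-6 + 610))) - 1*(-352836) = (-60 - 1*604*(79 + 18300))/(30*(1 + 610*604)) + 352836 = (-60 - 1*604*18379)/(30*(1 + 368440)) + 352836 = (1/30)*(-60 - 11100916)/368441 + 352836 = (1/30)*(1/368441)*(-11100976) + 352836 = -5550488/5526615 + 352836 = 1949983179652/5526615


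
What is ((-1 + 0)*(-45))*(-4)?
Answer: -180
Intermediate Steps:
((-1 + 0)*(-45))*(-4) = -1*(-45)*(-4) = 45*(-4) = -180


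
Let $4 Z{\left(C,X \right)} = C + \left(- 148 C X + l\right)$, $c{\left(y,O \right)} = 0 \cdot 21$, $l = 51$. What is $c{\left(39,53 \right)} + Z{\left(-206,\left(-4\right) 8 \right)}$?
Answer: $- \frac{975771}{4} \approx -2.4394 \cdot 10^{5}$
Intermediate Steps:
$c{\left(y,O \right)} = 0$
$Z{\left(C,X \right)} = \frac{51}{4} + \frac{C}{4} - 37 C X$ ($Z{\left(C,X \right)} = \frac{C + \left(- 148 C X + 51\right)}{4} = \frac{C - \left(-51 + 148 C X\right)}{4} = \frac{51 + C - 148 C X}{4} = \frac{51}{4} + \frac{C}{4} - 37 C X$)
$c{\left(39,53 \right)} + Z{\left(-206,\left(-4\right) 8 \right)} = 0 + \left(\frac{51}{4} + \frac{1}{4} \left(-206\right) - - 7622 \left(\left(-4\right) 8\right)\right) = 0 - \left(\frac{155}{4} + 243904\right) = 0 - \frac{975771}{4} = - \frac{975771}{4}$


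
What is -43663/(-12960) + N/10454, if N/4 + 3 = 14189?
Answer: 595927621/67741920 ≈ 8.7970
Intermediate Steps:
N = 56744 (N = -12 + 4*14189 = -12 + 56756 = 56744)
-43663/(-12960) + N/10454 = -43663/(-12960) + 56744/10454 = -43663*(-1/12960) + 56744*(1/10454) = 43663/12960 + 28372/5227 = 595927621/67741920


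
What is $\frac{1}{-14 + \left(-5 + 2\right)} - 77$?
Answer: $- \frac{1310}{17} \approx -77.059$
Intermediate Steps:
$\frac{1}{-14 + \left(-5 + 2\right)} - 77 = \frac{1}{-14 - 3} - 77 = \frac{1}{-17} - 77 = - \frac{1}{17} - 77 = - \frac{1310}{17}$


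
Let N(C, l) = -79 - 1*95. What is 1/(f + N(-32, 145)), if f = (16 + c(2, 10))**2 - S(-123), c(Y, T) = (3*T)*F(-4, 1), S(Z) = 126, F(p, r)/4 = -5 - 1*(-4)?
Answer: 1/10516 ≈ 9.5093e-5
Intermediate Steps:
F(p, r) = -4 (F(p, r) = 4*(-5 - 1*(-4)) = 4*(-5 + 4) = 4*(-1) = -4)
N(C, l) = -174 (N(C, l) = -79 - 95 = -174)
c(Y, T) = -12*T (c(Y, T) = (3*T)*(-4) = -12*T)
f = 10690 (f = (16 - 12*10)**2 - 1*126 = (16 - 120)**2 - 126 = (-104)**2 - 126 = 10816 - 126 = 10690)
1/(f + N(-32, 145)) = 1/(10690 - 174) = 1/10516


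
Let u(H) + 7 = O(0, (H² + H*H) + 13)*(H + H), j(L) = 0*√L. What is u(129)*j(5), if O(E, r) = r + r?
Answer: 0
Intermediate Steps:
j(L) = 0
O(E, r) = 2*r
u(H) = -7 + 2*H*(26 + 4*H²) (u(H) = -7 + (2*((H² + H*H) + 13))*(H + H) = -7 + (2*((H² + H²) + 13))*(2*H) = -7 + (2*(2*H² + 13))*(2*H) = -7 + (2*(13 + 2*H²))*(2*H) = -7 + (26 + 4*H²)*(2*H) = -7 + 2*H*(26 + 4*H²))
u(129)*j(5) = (-7 + 8*129³ + 52*129)*0 = (-7 + 8*2146689 + 6708)*0 = (-7 + 17173512 + 6708)*0 = 17180213*0 = 0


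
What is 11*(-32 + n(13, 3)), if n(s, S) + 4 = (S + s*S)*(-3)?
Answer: -1782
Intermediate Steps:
n(s, S) = -4 - 3*S - 3*S*s (n(s, S) = -4 + (S + s*S)*(-3) = -4 + (S + S*s)*(-3) = -4 + (-3*S - 3*S*s) = -4 - 3*S - 3*S*s)
11*(-32 + n(13, 3)) = 11*(-32 + (-4 - 3*3 - 3*3*13)) = 11*(-32 + (-4 - 9 - 117)) = 11*(-32 - 130) = 11*(-162) = -1782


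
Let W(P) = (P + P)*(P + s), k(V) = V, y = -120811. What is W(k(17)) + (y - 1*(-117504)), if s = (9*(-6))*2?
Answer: -6401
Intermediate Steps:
s = -108 (s = -54*2 = -108)
W(P) = 2*P*(-108 + P) (W(P) = (P + P)*(P - 108) = (2*P)*(-108 + P) = 2*P*(-108 + P))
W(k(17)) + (y - 1*(-117504)) = 2*17*(-108 + 17) + (-120811 - 1*(-117504)) = 2*17*(-91) + (-120811 + 117504) = -3094 - 3307 = -6401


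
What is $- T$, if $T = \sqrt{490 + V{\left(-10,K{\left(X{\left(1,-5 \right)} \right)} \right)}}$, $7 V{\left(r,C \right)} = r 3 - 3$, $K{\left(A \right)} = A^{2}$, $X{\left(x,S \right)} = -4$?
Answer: $- \frac{\sqrt{23779}}{7} \approx -22.029$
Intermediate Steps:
$V{\left(r,C \right)} = - \frac{3}{7} + \frac{3 r}{7}$ ($V{\left(r,C \right)} = \frac{r 3 - 3}{7} = \frac{3 r - 3}{7} = \frac{-3 + 3 r}{7} = - \frac{3}{7} + \frac{3 r}{7}$)
$T = \frac{\sqrt{23779}}{7}$ ($T = \sqrt{490 + \left(- \frac{3}{7} + \frac{3}{7} \left(-10\right)\right)} = \sqrt{490 - \frac{33}{7}} = \sqrt{\frac{3397}{7}} = \frac{\sqrt{23779}}{7} \approx 22.029$)
$- T = - \frac{\sqrt{23779}}{7}$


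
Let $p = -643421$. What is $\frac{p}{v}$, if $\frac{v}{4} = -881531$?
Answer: $\frac{643421}{3526124} \approx 0.18247$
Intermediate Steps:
$v = -3526124$ ($v = 4 \left(-881531\right) = -3526124$)
$\frac{p}{v} = - \frac{643421}{-3526124} = \left(-643421\right) \left(- \frac{1}{3526124}\right) = \frac{643421}{3526124}$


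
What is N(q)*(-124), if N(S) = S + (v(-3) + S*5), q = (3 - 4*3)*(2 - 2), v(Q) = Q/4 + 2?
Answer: -155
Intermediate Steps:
v(Q) = 2 + Q/4 (v(Q) = Q*(¼) + 2 = Q/4 + 2 = 2 + Q/4)
q = 0 (q = (3 - 12)*0 = -9*0 = 0)
N(S) = 5/4 + 6*S (N(S) = S + ((2 + (¼)*(-3)) + S*5) = S + ((2 - ¾) + 5*S) = S + (5/4 + 5*S) = 5/4 + 6*S)
N(q)*(-124) = (5/4 + 6*0)*(-124) = (5/4 + 0)*(-124) = (5/4)*(-124) = -155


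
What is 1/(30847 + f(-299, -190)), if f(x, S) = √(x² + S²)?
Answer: 30847/951411908 - √125501/951411908 ≈ 3.2050e-5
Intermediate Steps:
f(x, S) = √(S² + x²)
1/(30847 + f(-299, -190)) = 1/(30847 + √((-190)² + (-299)²)) = 1/(30847 + √(36100 + 89401)) = 1/(30847 + √125501)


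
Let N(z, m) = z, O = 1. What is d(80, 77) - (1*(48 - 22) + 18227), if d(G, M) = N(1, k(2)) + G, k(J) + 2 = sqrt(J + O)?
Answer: -18172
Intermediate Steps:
k(J) = -2 + sqrt(1 + J) (k(J) = -2 + sqrt(J + 1) = -2 + sqrt(1 + J))
d(G, M) = 1 + G
d(80, 77) - (1*(48 - 22) + 18227) = (1 + 80) - (1*(48 - 22) + 18227) = 81 - (1*26 + 18227) = 81 - (26 + 18227) = 81 - 1*18253 = 81 - 18253 = -18172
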